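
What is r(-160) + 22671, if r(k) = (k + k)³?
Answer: -32745329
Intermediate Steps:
r(k) = 8*k³ (r(k) = (2*k)³ = 8*k³)
r(-160) + 22671 = 8*(-160)³ + 22671 = 8*(-4096000) + 22671 = -32768000 + 22671 = -32745329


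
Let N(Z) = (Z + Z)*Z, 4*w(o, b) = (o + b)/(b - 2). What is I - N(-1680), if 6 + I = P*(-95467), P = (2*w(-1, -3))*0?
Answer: -5644806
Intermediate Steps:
w(o, b) = (b + o)/(4*(-2 + b)) (w(o, b) = ((o + b)/(b - 2))/4 = ((b + o)/(-2 + b))/4 = (b + o)/(4*(-2 + b)))
P = 0 (P = (2*((-3 - 1)/(4*(-2 - 3))))*0 = (2*((¼)*(-4)/(-5)))*0 = (2*((¼)*(-⅕)*(-4)))*0 = (2*(⅕))*0 = (⅖)*0 = 0)
N(Z) = 2*Z² (N(Z) = (2*Z)*Z = 2*Z²)
I = -6 (I = -6 + 0*(-95467) = -6 + 0 = -6)
I - N(-1680) = -6 - 2*(-1680)² = -6 - 2*2822400 = -6 - 1*5644800 = -6 - 5644800 = -5644806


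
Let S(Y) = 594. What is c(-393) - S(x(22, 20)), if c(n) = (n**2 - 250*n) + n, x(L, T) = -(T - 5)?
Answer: 251712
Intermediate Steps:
x(L, T) = 5 - T (x(L, T) = -(-5 + T) = 5 - T)
c(n) = n**2 - 249*n
c(-393) - S(x(22, 20)) = -393*(-249 - 393) - 1*594 = -393*(-642) - 594 = 252306 - 594 = 251712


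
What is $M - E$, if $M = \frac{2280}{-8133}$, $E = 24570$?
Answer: $- \frac{66610030}{2711} \approx -24570.0$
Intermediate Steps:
$M = - \frac{760}{2711}$ ($M = 2280 \left(- \frac{1}{8133}\right) = - \frac{760}{2711} \approx -0.28034$)
$M - E = - \frac{760}{2711} - 24570 = - \frac{66610030}{2711}$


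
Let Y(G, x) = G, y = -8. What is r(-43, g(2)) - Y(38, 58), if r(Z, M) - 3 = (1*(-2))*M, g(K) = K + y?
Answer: -23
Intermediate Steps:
g(K) = -8 + K (g(K) = K - 8 = -8 + K)
r(Z, M) = 3 - 2*M (r(Z, M) = 3 + (1*(-2))*M = 3 - 2*M)
r(-43, g(2)) - Y(38, 58) = (3 - 2*(-8 + 2)) - 1*38 = (3 - 2*(-6)) - 38 = (3 + 12) - 38 = 15 - 38 = -23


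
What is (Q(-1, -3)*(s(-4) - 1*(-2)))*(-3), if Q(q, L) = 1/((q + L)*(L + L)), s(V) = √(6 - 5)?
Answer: -3/8 ≈ -0.37500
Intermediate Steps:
s(V) = 1 (s(V) = √1 = 1)
Q(q, L) = 1/(2*L*(L + q)) (Q(q, L) = 1/((L + q)*(2*L)) = 1/(2*L*(L + q)))
(Q(-1, -3)*(s(-4) - 1*(-2)))*(-3) = (((½)/(-3*(-3 - 1)))*(1 - 1*(-2)))*(-3) = (((½)*(-⅓)/(-4))*(1 + 2))*(-3) = (((½)*(-⅓)*(-¼))*3)*(-3) = ((1/24)*3)*(-3) = (⅛)*(-3) = -3/8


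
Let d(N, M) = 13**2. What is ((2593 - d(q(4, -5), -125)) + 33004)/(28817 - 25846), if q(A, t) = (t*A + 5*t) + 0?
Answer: 35428/2971 ≈ 11.925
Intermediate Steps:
q(A, t) = 5*t + A*t (q(A, t) = (A*t + 5*t) + 0 = (5*t + A*t) + 0 = 5*t + A*t)
d(N, M) = 169
((2593 - d(q(4, -5), -125)) + 33004)/(28817 - 25846) = ((2593 - 1*169) + 33004)/(28817 - 25846) = ((2593 - 169) + 33004)/2971 = (2424 + 33004)*(1/2971) = 35428*(1/2971) = 35428/2971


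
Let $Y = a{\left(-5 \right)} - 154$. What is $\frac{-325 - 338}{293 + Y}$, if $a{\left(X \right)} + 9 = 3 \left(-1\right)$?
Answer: $- \frac{663}{127} \approx -5.2205$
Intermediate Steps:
$a{\left(X \right)} = -12$ ($a{\left(X \right)} = -9 + 3 \left(-1\right) = -9 - 3 = -12$)
$Y = -166$ ($Y = -12 - 154 = -166$)
$\frac{-325 - 338}{293 + Y} = \frac{-325 - 338}{293 - 166} = \frac{-325 - 338}{127} = \left(-663\right) \frac{1}{127} = - \frac{663}{127}$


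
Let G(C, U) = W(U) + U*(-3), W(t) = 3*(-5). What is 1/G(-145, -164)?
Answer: 1/477 ≈ 0.0020964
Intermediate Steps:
W(t) = -15
G(C, U) = -15 - 3*U (G(C, U) = -15 + U*(-3) = -15 - 3*U)
1/G(-145, -164) = 1/(-15 - 3*(-164)) = 1/(-15 + 492) = 1/477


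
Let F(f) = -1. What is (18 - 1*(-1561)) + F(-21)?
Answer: 1578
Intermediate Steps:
(18 - 1*(-1561)) + F(-21) = (18 - 1*(-1561)) - 1 = (18 + 1561) - 1 = 1579 - 1 = 1578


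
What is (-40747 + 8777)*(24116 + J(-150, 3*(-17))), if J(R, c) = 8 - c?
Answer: -772874750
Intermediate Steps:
(-40747 + 8777)*(24116 + J(-150, 3*(-17))) = (-40747 + 8777)*(24116 + (8 - 3*(-17))) = -31970*(24116 + (8 - 1*(-51))) = -31970*(24116 + (8 + 51)) = -31970*(24116 + 59) = -31970*24175 = -772874750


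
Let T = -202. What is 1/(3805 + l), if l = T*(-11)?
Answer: 1/6027 ≈ 0.00016592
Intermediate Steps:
l = 2222 (l = -202*(-11) = 2222)
1/(3805 + l) = 1/(3805 + 2222) = 1/6027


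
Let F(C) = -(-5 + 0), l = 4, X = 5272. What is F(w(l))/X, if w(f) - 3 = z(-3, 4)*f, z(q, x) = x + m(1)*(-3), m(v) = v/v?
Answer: 5/5272 ≈ 0.00094841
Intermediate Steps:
m(v) = 1
z(q, x) = -3 + x (z(q, x) = x + 1*(-3) = x - 3 = -3 + x)
w(f) = 3 + f (w(f) = 3 + (-3 + 4)*f = 3 + 1*f = 3 + f)
F(C) = 5 (F(C) = -1*(-5) = 5)
F(w(l))/X = 5/5272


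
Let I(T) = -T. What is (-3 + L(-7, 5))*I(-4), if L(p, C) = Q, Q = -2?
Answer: -20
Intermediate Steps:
L(p, C) = -2
(-3 + L(-7, 5))*I(-4) = (-3 - 2)*(-1*(-4)) = -5*4 = -20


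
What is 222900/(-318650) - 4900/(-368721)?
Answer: -1612530518/2349858933 ≈ -0.68622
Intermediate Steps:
222900/(-318650) - 4900/(-368721) = 222900*(-1/318650) - 4900*(-1/368721) = -4458/6373 + 4900/368721 = -1612530518/2349858933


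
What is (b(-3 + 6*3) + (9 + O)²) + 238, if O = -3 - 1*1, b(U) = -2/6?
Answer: 788/3 ≈ 262.67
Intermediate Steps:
b(U) = -⅓ (b(U) = -2*⅙ = -⅓)
O = -4 (O = -3 - 1 = -4)
(b(-3 + 6*3) + (9 + O)²) + 238 = (-⅓ + (9 - 4)²) + 238 = (-⅓ + 5²) + 238 = (-⅓ + 25) + 238 = 74/3 + 238 = 788/3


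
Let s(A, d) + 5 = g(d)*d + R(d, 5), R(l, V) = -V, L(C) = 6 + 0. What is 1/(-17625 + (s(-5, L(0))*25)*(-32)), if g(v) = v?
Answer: -1/38425 ≈ -2.6025e-5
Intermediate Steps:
L(C) = 6
s(A, d) = -10 + d**2 (s(A, d) = -5 + (d*d - 1*5) = -5 + (d**2 - 5) = -5 + (-5 + d**2) = -10 + d**2)
1/(-17625 + (s(-5, L(0))*25)*(-32)) = 1/(-17625 + ((-10 + 6**2)*25)*(-32)) = 1/(-17625 + ((-10 + 36)*25)*(-32)) = 1/(-17625 + (26*25)*(-32)) = 1/(-17625 + 650*(-32)) = 1/(-17625 - 20800) = 1/(-38425) = -1/38425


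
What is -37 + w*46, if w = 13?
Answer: 561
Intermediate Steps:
-37 + w*46 = -37 + 13*46 = -37 + 598 = 561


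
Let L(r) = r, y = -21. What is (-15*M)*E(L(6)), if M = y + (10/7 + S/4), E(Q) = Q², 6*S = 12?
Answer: 72090/7 ≈ 10299.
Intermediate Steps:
S = 2 (S = (⅙)*12 = 2)
M = -267/14 (M = -21 + (10/7 + 2/4) = -21 + (10*(⅐) + 2*(¼)) = -21 + (10/7 + ½) = -21 + 27/14 = -267/14 ≈ -19.071)
(-15*M)*E(L(6)) = -15*(-267/14)*6² = (4005/14)*36 = 72090/7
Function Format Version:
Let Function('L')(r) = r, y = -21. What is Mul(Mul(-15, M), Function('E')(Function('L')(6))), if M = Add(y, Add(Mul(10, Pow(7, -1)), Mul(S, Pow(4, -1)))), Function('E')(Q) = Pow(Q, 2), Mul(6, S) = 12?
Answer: Rational(72090, 7) ≈ 10299.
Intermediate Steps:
S = 2 (S = Mul(Rational(1, 6), 12) = 2)
M = Rational(-267, 14) (M = Add(-21, Add(Mul(10, Pow(7, -1)), Mul(2, Pow(4, -1)))) = Add(-21, Add(Mul(10, Rational(1, 7)), Mul(2, Rational(1, 4)))) = Add(-21, Add(Rational(10, 7), Rational(1, 2))) = Add(-21, Rational(27, 14)) = Rational(-267, 14) ≈ -19.071)
Mul(Mul(-15, M), Function('E')(Function('L')(6))) = Mul(Mul(-15, Rational(-267, 14)), Pow(6, 2)) = Mul(Rational(4005, 14), 36) = Rational(72090, 7)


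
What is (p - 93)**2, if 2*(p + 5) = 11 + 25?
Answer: 6400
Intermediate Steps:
p = 13 (p = -5 + (11 + 25)/2 = -5 + (1/2)*36 = -5 + 18 = 13)
(p - 93)**2 = (13 - 93)**2 = (-80)**2 = 6400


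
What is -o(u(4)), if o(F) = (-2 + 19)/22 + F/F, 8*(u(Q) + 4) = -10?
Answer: -39/22 ≈ -1.7727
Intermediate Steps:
u(Q) = -21/4 (u(Q) = -4 + (1/8)*(-10) = -4 - 5/4 = -21/4)
o(F) = 39/22 (o(F) = 17*(1/22) + 1 = 17/22 + 1 = 39/22)
-o(u(4)) = -1*39/22 = -39/22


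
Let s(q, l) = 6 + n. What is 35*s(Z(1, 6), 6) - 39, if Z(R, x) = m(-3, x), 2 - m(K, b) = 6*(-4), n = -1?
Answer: 136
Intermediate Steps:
m(K, b) = 26 (m(K, b) = 2 - 6*(-4) = 2 - 1*(-24) = 2 + 24 = 26)
Z(R, x) = 26
s(q, l) = 5 (s(q, l) = 6 - 1 = 5)
35*s(Z(1, 6), 6) - 39 = 35*5 - 39 = 175 - 39 = 136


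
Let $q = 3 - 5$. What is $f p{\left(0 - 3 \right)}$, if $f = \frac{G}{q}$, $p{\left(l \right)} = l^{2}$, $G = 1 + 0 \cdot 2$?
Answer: $- \frac{9}{2} \approx -4.5$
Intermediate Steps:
$G = 1$ ($G = 1 + 0 = 1$)
$q = -2$ ($q = 3 - 5 = -2$)
$f = - \frac{1}{2}$ ($f = 1 \frac{1}{-2} = 1 \left(- \frac{1}{2}\right) = - \frac{1}{2} \approx -0.5$)
$f p{\left(0 - 3 \right)} = - \frac{\left(0 - 3\right)^{2}}{2} = - \frac{\left(-3\right)^{2}}{2} = \left(- \frac{1}{2}\right) 9 = - \frac{9}{2}$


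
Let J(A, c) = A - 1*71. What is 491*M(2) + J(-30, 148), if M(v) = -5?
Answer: -2556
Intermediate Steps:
J(A, c) = -71 + A (J(A, c) = A - 71 = -71 + A)
491*M(2) + J(-30, 148) = 491*(-5) + (-71 - 30) = -2455 - 101 = -2556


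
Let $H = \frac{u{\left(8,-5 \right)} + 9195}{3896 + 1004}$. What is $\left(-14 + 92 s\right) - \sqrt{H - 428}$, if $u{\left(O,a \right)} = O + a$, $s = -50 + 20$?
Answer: $-2774 - \frac{i \sqrt{2088002}}{70} \approx -2774.0 - 20.643 i$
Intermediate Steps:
$s = -30$
$H = \frac{657}{350}$ ($H = \frac{\left(8 - 5\right) + 9195}{3896 + 1004} = \frac{3 + 9195}{4900} = 9198 \cdot \frac{1}{4900} = \frac{657}{350} \approx 1.8771$)
$\left(-14 + 92 s\right) - \sqrt{H - 428} = \left(-14 + 92 \left(-30\right)\right) - \sqrt{\frac{657}{350} - 428} = \left(-14 - 2760\right) - \sqrt{- \frac{149143}{350}} = -2774 - \frac{i \sqrt{2088002}}{70}$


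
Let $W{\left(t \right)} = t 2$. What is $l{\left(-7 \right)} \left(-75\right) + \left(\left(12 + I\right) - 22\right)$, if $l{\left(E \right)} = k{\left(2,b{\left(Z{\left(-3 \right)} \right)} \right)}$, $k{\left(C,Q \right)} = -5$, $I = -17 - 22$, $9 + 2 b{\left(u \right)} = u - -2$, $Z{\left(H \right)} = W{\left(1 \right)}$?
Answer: $326$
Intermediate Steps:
$W{\left(t \right)} = 2 t$
$Z{\left(H \right)} = 2$ ($Z{\left(H \right)} = 2 \cdot 1 = 2$)
$b{\left(u \right)} = - \frac{7}{2} + \frac{u}{2}$ ($b{\left(u \right)} = - \frac{9}{2} + \frac{u - -2}{2} = - \frac{9}{2} + \frac{u + 2}{2} = - \frac{9}{2} + \frac{2 + u}{2} = - \frac{9}{2} + \left(1 + \frac{u}{2}\right) = - \frac{7}{2} + \frac{u}{2}$)
$I = -39$
$l{\left(E \right)} = -5$
$l{\left(-7 \right)} \left(-75\right) + \left(\left(12 + I\right) - 22\right) = \left(-5\right) \left(-75\right) + \left(\left(12 - 39\right) - 22\right) = 375 - 49 = 326$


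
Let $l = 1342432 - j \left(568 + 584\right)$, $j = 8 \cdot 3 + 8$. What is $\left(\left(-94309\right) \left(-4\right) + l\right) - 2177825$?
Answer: $-495021$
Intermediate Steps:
$j = 32$ ($j = 24 + 8 = 32$)
$l = 1305568$ ($l = 1342432 - 32 \left(568 + 584\right) = 1342432 - 32 \cdot 1152 = 1342432 - 36864 = 1305568$)
$\left(\left(-94309\right) \left(-4\right) + l\right) - 2177825 = \left(\left(-94309\right) \left(-4\right) + 1305568\right) - 2177825 = \left(377236 + 1305568\right) - 2177825 = 1682804 - 2177825 = -495021$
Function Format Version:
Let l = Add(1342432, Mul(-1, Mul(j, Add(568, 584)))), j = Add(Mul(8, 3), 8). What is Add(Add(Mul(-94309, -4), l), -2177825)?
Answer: -495021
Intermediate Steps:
j = 32 (j = Add(24, 8) = 32)
l = 1305568 (l = Add(1342432, Mul(-1, Mul(32, Add(568, 584)))) = Add(1342432, Mul(-1, Mul(32, 1152))) = Add(1342432, Mul(-1, 36864)) = Add(1342432, -36864) = 1305568)
Add(Add(Mul(-94309, -4), l), -2177825) = Add(Add(Mul(-94309, -4), 1305568), -2177825) = Add(Add(377236, 1305568), -2177825) = Add(1682804, -2177825) = -495021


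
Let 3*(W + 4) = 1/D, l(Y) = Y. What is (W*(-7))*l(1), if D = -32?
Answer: 2695/96 ≈ 28.073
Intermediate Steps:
W = -385/96 (W = -4 + (⅓)/(-32) = -4 + (⅓)*(-1/32) = -4 - 1/96 = -385/96 ≈ -4.0104)
(W*(-7))*l(1) = -385/96*(-7)*1 = (2695/96)*1 = 2695/96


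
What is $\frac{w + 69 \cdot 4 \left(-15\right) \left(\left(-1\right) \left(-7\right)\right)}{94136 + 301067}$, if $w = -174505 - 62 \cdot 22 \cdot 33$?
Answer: $- \frac{248497}{395203} \approx -0.62878$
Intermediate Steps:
$w = -219517$ ($w = -174505 - 1364 \cdot 33 = -174505 - 45012 = -219517$)
$\frac{w + 69 \cdot 4 \left(-15\right) \left(\left(-1\right) \left(-7\right)\right)}{94136 + 301067} = \frac{-219517 + 69 \cdot 4 \left(-15\right) \left(\left(-1\right) \left(-7\right)\right)}{94136 + 301067} = \frac{-219517 + 69 \left(-60\right) 7}{395203} = \left(-219517 - 28980\right) \frac{1}{395203} = \left(-248497\right) \frac{1}{395203} = - \frac{248497}{395203}$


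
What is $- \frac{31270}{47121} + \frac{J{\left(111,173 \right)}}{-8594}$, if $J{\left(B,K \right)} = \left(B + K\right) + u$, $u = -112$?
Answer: $- \frac{138419596}{202478937} \approx -0.68362$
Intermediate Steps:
$J{\left(B,K \right)} = -112 + B + K$ ($J{\left(B,K \right)} = \left(B + K\right) - 112 = -112 + B + K$)
$- \frac{31270}{47121} + \frac{J{\left(111,173 \right)}}{-8594} = - \frac{31270}{47121} + \frac{-112 + 111 + 173}{-8594} = \left(-31270\right) \frac{1}{47121} + 172 \left(- \frac{1}{8594}\right) = - \frac{31270}{47121} - \frac{86}{4297} = - \frac{138419596}{202478937}$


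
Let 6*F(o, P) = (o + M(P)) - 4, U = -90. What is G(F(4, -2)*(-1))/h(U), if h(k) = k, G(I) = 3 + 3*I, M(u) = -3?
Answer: -1/20 ≈ -0.050000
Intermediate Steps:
F(o, P) = -7/6 + o/6 (F(o, P) = ((o - 3) - 4)/6 = ((-3 + o) - 4)/6 = (-7 + o)/6 = -7/6 + o/6)
G(F(4, -2)*(-1))/h(U) = (3 + 3*((-7/6 + (1/6)*4)*(-1)))/(-90) = (3 + 3*((-7/6 + 2/3)*(-1)))*(-1/90) = (3 + 3*(-1/2*(-1)))*(-1/90) = (3 + 3*(1/2))*(-1/90) = (3 + 3/2)*(-1/90) = (9/2)*(-1/90) = -1/20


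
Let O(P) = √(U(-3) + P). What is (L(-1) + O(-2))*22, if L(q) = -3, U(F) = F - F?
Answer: -66 + 22*I*√2 ≈ -66.0 + 31.113*I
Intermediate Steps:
U(F) = 0
O(P) = √P (O(P) = √(0 + P) = √P)
(L(-1) + O(-2))*22 = (-3 + √(-2))*22 = (-3 + I*√2)*22 = -66 + 22*I*√2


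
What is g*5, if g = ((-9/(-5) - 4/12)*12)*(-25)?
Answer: -2200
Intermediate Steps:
g = -440 (g = ((-9*(-1/5) - 4*1/12)*12)*(-25) = ((9/5 - 1/3)*12)*(-25) = ((22/15)*12)*(-25) = (88/5)*(-25) = -440)
g*5 = -440*5 = -2200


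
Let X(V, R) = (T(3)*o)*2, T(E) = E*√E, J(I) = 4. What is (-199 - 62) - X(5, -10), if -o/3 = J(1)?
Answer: -261 + 72*√3 ≈ -136.29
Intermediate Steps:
o = -12 (o = -3*4 = -12)
T(E) = E^(3/2)
X(V, R) = -72*√3 (X(V, R) = (3^(3/2)*(-12))*2 = ((3*√3)*(-12))*2 = -36*√3*2 = -72*√3)
(-199 - 62) - X(5, -10) = (-199 - 62) - (-72)*√3 = -261 + 72*√3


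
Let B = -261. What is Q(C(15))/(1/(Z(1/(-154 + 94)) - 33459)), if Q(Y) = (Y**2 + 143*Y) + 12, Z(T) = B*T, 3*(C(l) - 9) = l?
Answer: -147869553/2 ≈ -7.3935e+7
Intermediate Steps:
C(l) = 9 + l/3
Z(T) = -261*T
Q(Y) = 12 + Y**2 + 143*Y
Q(C(15))/(1/(Z(1/(-154 + 94)) - 33459)) = (12 + (9 + (1/3)*15)**2 + 143*(9 + (1/3)*15))/(1/(-261/(-154 + 94) - 33459)) = (12 + (9 + 5)**2 + 143*(9 + 5))/(1/(-261/(-60) - 33459)) = (12 + 14**2 + 143*14)/(1/(-261*(-1/60) - 33459)) = (12 + 196 + 2002)/(1/(87/20 - 33459)) = 2210/(1/(-669093/20)) = 2210/(-20/669093) = 2210*(-669093/20) = -147869553/2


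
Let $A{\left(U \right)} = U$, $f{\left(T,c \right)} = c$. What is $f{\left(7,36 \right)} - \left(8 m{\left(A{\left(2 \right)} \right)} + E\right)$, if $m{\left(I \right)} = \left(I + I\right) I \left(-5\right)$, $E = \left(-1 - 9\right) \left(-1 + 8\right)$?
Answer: $426$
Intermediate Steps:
$E = -70$ ($E = \left(-10\right) 7 = -70$)
$m{\left(I \right)} = - 10 I^{2}$ ($m{\left(I \right)} = 2 I \left(- 5 I\right) = - 10 I^{2}$)
$f{\left(7,36 \right)} - \left(8 m{\left(A{\left(2 \right)} \right)} + E\right) = 36 - \left(8 \left(- 10 \cdot 2^{2}\right) - 70\right) = 36 - \left(8 \left(\left(-10\right) 4\right) - 70\right) = 36 - \left(8 \left(-40\right) - 70\right) = 36 - \left(-320 - 70\right) = 36 - -390 = 36 + 390 = 426$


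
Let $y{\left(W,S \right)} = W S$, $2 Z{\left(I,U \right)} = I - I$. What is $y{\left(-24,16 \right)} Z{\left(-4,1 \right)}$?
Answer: $0$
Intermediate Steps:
$Z{\left(I,U \right)} = 0$ ($Z{\left(I,U \right)} = \frac{I - I}{2} = \frac{1}{2} \cdot 0 = 0$)
$y{\left(W,S \right)} = S W$
$y{\left(-24,16 \right)} Z{\left(-4,1 \right)} = 16 \left(-24\right) 0 = \left(-384\right) 0 = 0$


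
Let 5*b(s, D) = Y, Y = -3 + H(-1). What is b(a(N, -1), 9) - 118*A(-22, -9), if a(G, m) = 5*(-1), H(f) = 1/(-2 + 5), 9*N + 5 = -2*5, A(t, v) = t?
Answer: 38932/15 ≈ 2595.5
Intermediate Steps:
N = -5/3 (N = -5/9 + (-2*5)/9 = -5/9 + (⅑)*(-10) = -5/9 - 10/9 = -5/3 ≈ -1.6667)
H(f) = ⅓ (H(f) = 1/3 = ⅓)
Y = -8/3 (Y = -3 + ⅓ = -8/3 ≈ -2.6667)
a(G, m) = -5
b(s, D) = -8/15 (b(s, D) = (⅕)*(-8/3) = -8/15)
b(a(N, -1), 9) - 118*A(-22, -9) = -8/15 - 118*(-22) = -8/15 + 2596 = 38932/15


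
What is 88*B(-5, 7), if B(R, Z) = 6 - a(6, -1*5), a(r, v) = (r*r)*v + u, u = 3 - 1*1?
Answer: 16192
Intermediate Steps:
u = 2 (u = 3 - 1 = 2)
a(r, v) = 2 + v*r**2 (a(r, v) = (r*r)*v + 2 = r**2*v + 2 = v*r**2 + 2 = 2 + v*r**2)
B(R, Z) = 184 (B(R, Z) = 6 - (2 - 1*5*6**2) = 6 - (2 - 5*36) = 6 - (2 - 180) = 6 - 1*(-178) = 6 + 178 = 184)
88*B(-5, 7) = 88*184 = 16192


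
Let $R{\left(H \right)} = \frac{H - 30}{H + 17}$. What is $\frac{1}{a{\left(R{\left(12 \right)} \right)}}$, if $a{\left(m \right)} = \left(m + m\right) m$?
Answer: $\frac{841}{648} \approx 1.2978$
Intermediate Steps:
$R{\left(H \right)} = \frac{-30 + H}{17 + H}$
$a{\left(m \right)} = 2 m^{2}$ ($a{\left(m \right)} = 2 m m = 2 m^{2}$)
$\frac{1}{a{\left(R{\left(12 \right)} \right)}} = \frac{1}{2 \left(\frac{-30 + 12}{17 + 12}\right)^{2}} = \frac{1}{2 \left(\frac{1}{29} \left(-18\right)\right)^{2}} = \frac{1}{2 \left(- \frac{18}{29}\right)^{2}} = \frac{1}{2 \cdot \frac{324}{841}} = \frac{1}{\frac{648}{841}} = \frac{841}{648}$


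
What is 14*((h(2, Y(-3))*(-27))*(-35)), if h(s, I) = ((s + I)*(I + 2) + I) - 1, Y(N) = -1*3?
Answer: -39690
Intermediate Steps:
Y(N) = -3
h(s, I) = -1 + I + (2 + I)*(I + s) (h(s, I) = ((I + s)*(2 + I) + I) - 1 = ((2 + I)*(I + s) + I) - 1 = (I + (2 + I)*(I + s)) - 1 = -1 + I + (2 + I)*(I + s))
14*((h(2, Y(-3))*(-27))*(-35)) = 14*(((-1 + (-3)**2 + 2*2 + 3*(-3) - 3*2)*(-27))*(-35)) = 14*(((-1 + 9 + 4 - 9 - 6)*(-27))*(-35)) = 14*(-3*(-27)*(-35)) = 14*(81*(-35)) = 14*(-2835) = -39690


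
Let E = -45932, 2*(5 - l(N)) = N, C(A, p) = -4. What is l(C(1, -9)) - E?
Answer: 45939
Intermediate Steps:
l(N) = 5 - N/2
l(C(1, -9)) - E = (5 - ½*(-4)) - 1*(-45932) = (5 + 2) + 45932 = 7 + 45932 = 45939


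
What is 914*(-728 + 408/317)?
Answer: -210556352/317 ≈ -6.6422e+5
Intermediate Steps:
914*(-728 + 408/317) = 914*(-230368/317) = -210556352/317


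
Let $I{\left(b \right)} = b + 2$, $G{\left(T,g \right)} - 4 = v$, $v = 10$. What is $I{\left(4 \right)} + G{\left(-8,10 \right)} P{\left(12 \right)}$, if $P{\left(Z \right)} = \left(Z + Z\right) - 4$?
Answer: $286$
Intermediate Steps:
$P{\left(Z \right)} = -4 + 2 Z$ ($P{\left(Z \right)} = 2 Z - 4 = -4 + 2 Z$)
$G{\left(T,g \right)} = 14$ ($G{\left(T,g \right)} = 4 + 10 = 14$)
$I{\left(b \right)} = 2 + b$
$I{\left(4 \right)} + G{\left(-8,10 \right)} P{\left(12 \right)} = \left(2 + 4\right) + 14 \left(-4 + 2 \cdot 12\right) = 6 + 14 \left(-4 + 24\right) = 6 + 14 \cdot 20 = 6 + 280 = 286$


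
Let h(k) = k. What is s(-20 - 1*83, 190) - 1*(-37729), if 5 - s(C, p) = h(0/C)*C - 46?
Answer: 37780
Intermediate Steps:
s(C, p) = 51 (s(C, p) = 5 - ((0/C)*C - 46) = 5 - (0*C - 46) = 5 - (0 - 46) = 5 - 1*(-46) = 5 + 46 = 51)
s(-20 - 1*83, 190) - 1*(-37729) = 51 - 1*(-37729) = 51 + 37729 = 37780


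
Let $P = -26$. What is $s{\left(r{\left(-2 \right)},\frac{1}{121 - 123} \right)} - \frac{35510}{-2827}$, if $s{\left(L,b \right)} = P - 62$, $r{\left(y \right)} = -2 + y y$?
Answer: $- \frac{213266}{2827} \approx -75.439$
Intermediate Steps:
$r{\left(y \right)} = -2 + y^{2}$
$s{\left(L,b \right)} = -88$ ($s{\left(L,b \right)} = -26 - 62 = -88$)
$s{\left(r{\left(-2 \right)},\frac{1}{121 - 123} \right)} - \frac{35510}{-2827} = -88 - \frac{35510}{-2827} = -88 - - \frac{35510}{2827} = -88 + \frac{35510}{2827} = - \frac{213266}{2827}$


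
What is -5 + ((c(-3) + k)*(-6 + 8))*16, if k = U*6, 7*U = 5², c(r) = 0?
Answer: 4765/7 ≈ 680.71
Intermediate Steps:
U = 25/7 (U = (⅐)*5² = (⅐)*25 = 25/7 ≈ 3.5714)
k = 150/7 (k = (25/7)*6 = 150/7 ≈ 21.429)
-5 + ((c(-3) + k)*(-6 + 8))*16 = -5 + ((0 + 150/7)*(-6 + 8))*16 = -5 + ((150/7)*2)*16 = -5 + (300/7)*16 = -5 + 4800/7 = 4765/7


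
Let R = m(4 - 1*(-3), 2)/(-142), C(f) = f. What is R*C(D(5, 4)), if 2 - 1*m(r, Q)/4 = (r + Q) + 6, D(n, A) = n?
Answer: 130/71 ≈ 1.8310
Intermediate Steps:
m(r, Q) = -16 - 4*Q - 4*r (m(r, Q) = 8 - 4*((r + Q) + 6) = 8 - 4*((Q + r) + 6) = 8 - 4*(6 + Q + r) = 8 + (-24 - 4*Q - 4*r) = -16 - 4*Q - 4*r)
R = 26/71 (R = (-16 - 4*2 - 4*(4 - 1*(-3)))/(-142) = (-16 - 8 - 4*(4 + 3))*(-1/142) = (-16 - 8 - 4*7)*(-1/142) = (-16 - 8 - 28)*(-1/142) = -52*(-1/142) = 26/71 ≈ 0.36620)
R*C(D(5, 4)) = (26/71)*5 = 130/71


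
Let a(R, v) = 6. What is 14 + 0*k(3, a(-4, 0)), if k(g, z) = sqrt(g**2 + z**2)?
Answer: 14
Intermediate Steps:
14 + 0*k(3, a(-4, 0)) = 14 + 0*sqrt(3**2 + 6**2) = 14 + 0*sqrt(9 + 36) = 14 + 0*sqrt(45) = 14 + 0*(3*sqrt(5)) = 14 + 0 = 14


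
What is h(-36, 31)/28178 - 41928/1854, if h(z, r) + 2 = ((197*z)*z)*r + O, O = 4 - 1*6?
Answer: 1124362274/4353501 ≈ 258.27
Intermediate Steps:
O = -2 (O = 4 - 6 = -2)
h(z, r) = -4 + 197*r*z**2 (h(z, r) = -2 + (((197*z)*z)*r - 2) = -2 + ((197*z**2)*r - 2) = -2 + (197*r*z**2 - 2) = -2 + (-2 + 197*r*z**2) = -4 + 197*r*z**2)
h(-36, 31)/28178 - 41928/1854 = (-4 + 197*31*(-36)**2)/28178 - 41928/1854 = (-4 + 197*31*1296)*(1/28178) - 41928*1/1854 = (-4 + 7914672)*(1/28178) - 6988/309 = 7914668*(1/28178) - 6988/309 = 3957334/14089 - 6988/309 = 1124362274/4353501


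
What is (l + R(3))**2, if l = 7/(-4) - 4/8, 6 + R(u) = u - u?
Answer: 1089/16 ≈ 68.063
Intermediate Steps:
R(u) = -6 (R(u) = -6 + (u - u) = -6 + 0 = -6)
l = -9/4 (l = 7*(-1/4) - 4*1/8 = -7/4 - 1/2 = -9/4 ≈ -2.2500)
(l + R(3))**2 = (-9/4 - 6)**2 = (-33/4)**2 = 1089/16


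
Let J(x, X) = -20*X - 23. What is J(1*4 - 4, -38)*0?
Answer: 0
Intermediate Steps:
J(x, X) = -23 - 20*X
J(1*4 - 4, -38)*0 = (-23 - 20*(-38))*0 = (-23 + 760)*0 = 737*0 = 0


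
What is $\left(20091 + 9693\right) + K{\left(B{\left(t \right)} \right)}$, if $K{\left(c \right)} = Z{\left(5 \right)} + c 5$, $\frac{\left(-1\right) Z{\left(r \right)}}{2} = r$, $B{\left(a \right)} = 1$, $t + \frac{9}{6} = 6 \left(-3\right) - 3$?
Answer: $29779$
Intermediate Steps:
$t = - \frac{45}{2}$ ($t = - \frac{3}{2} + \left(6 \left(-3\right) - 3\right) = - \frac{3}{2} - 21 = - \frac{45}{2} \approx -22.5$)
$Z{\left(r \right)} = - 2 r$
$K{\left(c \right)} = -10 + 5 c$ ($K{\left(c \right)} = \left(-2\right) 5 + c 5 = -10 + 5 c$)
$\left(20091 + 9693\right) + K{\left(B{\left(t \right)} \right)} = \left(20091 + 9693\right) + \left(-10 + 5 \cdot 1\right) = 29784 + \left(-10 + 5\right) = 29784 - 5 = 29779$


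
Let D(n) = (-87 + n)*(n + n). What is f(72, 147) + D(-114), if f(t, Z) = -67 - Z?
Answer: 45614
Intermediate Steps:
D(n) = 2*n*(-87 + n) (D(n) = (-87 + n)*(2*n) = 2*n*(-87 + n))
f(72, 147) + D(-114) = (-67 - 1*147) + 2*(-114)*(-87 - 114) = (-67 - 147) + 2*(-114)*(-201) = -214 + 45828 = 45614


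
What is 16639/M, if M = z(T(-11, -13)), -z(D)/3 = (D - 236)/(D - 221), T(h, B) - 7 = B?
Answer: -3777053/726 ≈ -5202.6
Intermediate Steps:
T(h, B) = 7 + B
z(D) = -3*(-236 + D)/(-221 + D) (z(D) = -3*(D - 236)/(D - 221) = -3*(-236 + D)/(-221 + D))
M = -726/227 (M = 3*(236 - (7 - 13))/(-221 + (7 - 13)) = 3*(236 - 1*(-6))/(-221 - 6) = 3*(236 + 6)/(-227) = 3*(-1/227)*242 = -726/227 ≈ -3.1982)
16639/M = 16639/(-726/227) = 16639*(-227/726) = -3777053/726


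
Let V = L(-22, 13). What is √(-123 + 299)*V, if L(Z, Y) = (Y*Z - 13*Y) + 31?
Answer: -1696*√11 ≈ -5625.0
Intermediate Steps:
L(Z, Y) = 31 - 13*Y + Y*Z (L(Z, Y) = (-13*Y + Y*Z) + 31 = 31 - 13*Y + Y*Z)
V = -424 (V = 31 - 13*13 + 13*(-22) = 31 - 169 - 286 = -424)
√(-123 + 299)*V = √(-123 + 299)*(-424) = √176*(-424) = (4*√11)*(-424) = -1696*√11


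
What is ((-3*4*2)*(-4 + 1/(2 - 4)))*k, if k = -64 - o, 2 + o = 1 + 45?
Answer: -11664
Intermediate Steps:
o = 44 (o = -2 + (1 + 45) = -2 + 46 = 44)
k = -108 (k = -64 - 1*44 = -64 - 44 = -108)
((-3*4*2)*(-4 + 1/(2 - 4)))*k = ((-3*4*2)*(-4 + 1/(2 - 4)))*(-108) = ((-12*2)*(-4 + 1/(-2)))*(-108) = -24*(-4 - 1/2)*(-108) = -24*(-9/2)*(-108) = 108*(-108) = -11664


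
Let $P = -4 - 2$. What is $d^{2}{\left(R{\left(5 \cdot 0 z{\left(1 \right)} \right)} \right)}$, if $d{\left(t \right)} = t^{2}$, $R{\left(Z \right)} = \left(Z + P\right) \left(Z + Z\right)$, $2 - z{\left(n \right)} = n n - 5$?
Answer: $0$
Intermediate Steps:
$P = -6$
$z{\left(n \right)} = 7 - n^{2}$ ($z{\left(n \right)} = 2 - \left(n n - 5\right) = 2 - \left(n^{2} - 5\right) = 2 - \left(-5 + n^{2}\right) = 7 - n^{2}$)
$R{\left(Z \right)} = 2 Z \left(-6 + Z\right)$ ($R{\left(Z \right)} = \left(Z - 6\right) \left(Z + Z\right) = \left(-6 + Z\right) 2 Z = 2 Z \left(-6 + Z\right)$)
$d^{2}{\left(R{\left(5 \cdot 0 z{\left(1 \right)} \right)} \right)} = \left(\left(2 \cdot 5 \cdot 0 \left(7 - 1^{2}\right) \left(-6 + 5 \cdot 0 \left(7 - 1^{2}\right)\right)\right)^{2}\right)^{2} = \left(\left(2 \cdot 0 \left(7 - 1\right) \left(-6 + 0 \left(7 - 1\right)\right)\right)^{2}\right)^{2} = \left(\left(2 \cdot 0 \cdot 6 \left(-6 + 0 \cdot 6\right)\right)^{2}\right)^{2} = \left(\left(2 \cdot 0 \left(-6 + 0\right)\right)^{2}\right)^{2} = \left(\left(2 \cdot 0 \left(-6\right)\right)^{2}\right)^{2} = \left(0^{2}\right)^{2} = 0^{2} = 0$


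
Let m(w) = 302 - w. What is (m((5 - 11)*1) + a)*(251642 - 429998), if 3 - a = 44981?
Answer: 7967162520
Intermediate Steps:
a = -44978 (a = 3 - 1*44981 = 3 - 44981 = -44978)
(m((5 - 11)*1) + a)*(251642 - 429998) = ((302 - (5 - 11)) - 44978)*(251642 - 429998) = ((302 - (-6)) - 44978)*(-178356) = ((302 - 1*(-6)) - 44978)*(-178356) = ((302 + 6) - 44978)*(-178356) = (308 - 44978)*(-178356) = -44670*(-178356) = 7967162520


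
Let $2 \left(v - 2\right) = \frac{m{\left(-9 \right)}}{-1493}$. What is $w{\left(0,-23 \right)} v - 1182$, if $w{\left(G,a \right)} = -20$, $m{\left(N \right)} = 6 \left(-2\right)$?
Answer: $- \frac{1824566}{1493} \approx -1222.1$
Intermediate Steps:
$m{\left(N \right)} = -12$
$v = \frac{2992}{1493}$ ($v = 2 + \frac{\left(-12\right) \frac{1}{-1493}}{2} = 2 + \frac{\left(-12\right) \left(- \frac{1}{1493}\right)}{2} = 2 + \frac{1}{2} \cdot \frac{12}{1493} = 2 + \frac{6}{1493} = \frac{2992}{1493} \approx 2.004$)
$w{\left(0,-23 \right)} v - 1182 = \left(-20\right) \frac{2992}{1493} - 1182 = - \frac{59840}{1493} - 1182 = - \frac{1824566}{1493}$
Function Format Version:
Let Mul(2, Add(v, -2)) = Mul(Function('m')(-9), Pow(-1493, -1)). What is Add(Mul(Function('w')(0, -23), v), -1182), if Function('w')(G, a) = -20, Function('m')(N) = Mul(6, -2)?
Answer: Rational(-1824566, 1493) ≈ -1222.1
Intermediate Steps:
Function('m')(N) = -12
v = Rational(2992, 1493) (v = Add(2, Mul(Rational(1, 2), Mul(-12, Pow(-1493, -1)))) = Add(2, Mul(Rational(1, 2), Mul(-12, Rational(-1, 1493)))) = Add(2, Mul(Rational(1, 2), Rational(12, 1493))) = Add(2, Rational(6, 1493)) = Rational(2992, 1493) ≈ 2.0040)
Add(Mul(Function('w')(0, -23), v), -1182) = Add(Mul(-20, Rational(2992, 1493)), -1182) = Add(Rational(-59840, 1493), -1182) = Rational(-1824566, 1493)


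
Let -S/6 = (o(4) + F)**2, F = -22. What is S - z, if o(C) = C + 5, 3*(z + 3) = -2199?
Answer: -278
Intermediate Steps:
z = -736 (z = -3 + (1/3)*(-2199) = -3 - 733 = -736)
o(C) = 5 + C
S = -1014 (S = -6*((5 + 4) - 22)**2 = -6*(9 - 22)**2 = -6*(-13)**2 = -6*169 = -1014)
S - z = -1014 - 1*(-736) = -1014 + 736 = -278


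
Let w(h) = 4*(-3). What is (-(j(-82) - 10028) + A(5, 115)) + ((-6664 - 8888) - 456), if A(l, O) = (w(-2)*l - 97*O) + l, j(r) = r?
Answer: -17108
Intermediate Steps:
w(h) = -12
A(l, O) = -97*O - 11*l (A(l, O) = (-12*l - 97*O) + l = (-97*O - 12*l) + l = -97*O - 11*l)
(-(j(-82) - 10028) + A(5, 115)) + ((-6664 - 8888) - 456) = (-(-82 - 10028) + (-97*115 - 11*5)) + ((-6664 - 8888) - 456) = (-1*(-10110) + (-11155 - 55)) + (-15552 - 456) = (10110 - 11210) - 16008 = -1100 - 16008 = -17108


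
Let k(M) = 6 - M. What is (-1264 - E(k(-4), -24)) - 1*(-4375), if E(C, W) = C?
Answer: 3101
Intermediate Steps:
(-1264 - E(k(-4), -24)) - 1*(-4375) = (-1264 - (6 - 1*(-4))) - 1*(-4375) = (-1264 - (6 + 4)) + 4375 = (-1264 - 1*10) + 4375 = (-1264 - 10) + 4375 = -1274 + 4375 = 3101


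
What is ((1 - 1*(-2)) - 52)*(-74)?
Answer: 3626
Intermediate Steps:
((1 - 1*(-2)) - 52)*(-74) = ((1 + 2) - 52)*(-74) = (3 - 52)*(-74) = -49*(-74) = 3626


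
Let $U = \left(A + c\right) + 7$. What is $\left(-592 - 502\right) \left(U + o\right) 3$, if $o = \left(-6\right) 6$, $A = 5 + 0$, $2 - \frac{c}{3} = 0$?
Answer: $59076$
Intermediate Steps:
$c = 6$ ($c = 6 - 0 = 6 + 0 = 6$)
$A = 5$
$o = -36$
$U = 18$ ($U = \left(5 + 6\right) + 7 = 11 + 7 = 18$)
$\left(-592 - 502\right) \left(U + o\right) 3 = \left(-592 - 502\right) \left(18 - 36\right) 3 = - 1094 \left(\left(-18\right) 3\right) = \left(-1094\right) \left(-54\right) = 59076$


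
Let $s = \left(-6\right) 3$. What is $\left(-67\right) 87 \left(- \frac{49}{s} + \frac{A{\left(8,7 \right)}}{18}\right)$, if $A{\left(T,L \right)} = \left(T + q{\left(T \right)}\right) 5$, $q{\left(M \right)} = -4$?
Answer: $- \frac{44689}{2} \approx -22345.0$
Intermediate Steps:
$s = -18$
$A{\left(T,L \right)} = -20 + 5 T$ ($A{\left(T,L \right)} = \left(T - 4\right) 5 = \left(-4 + T\right) 5 = -20 + 5 T$)
$\left(-67\right) 87 \left(- \frac{49}{s} + \frac{A{\left(8,7 \right)}}{18}\right) = \left(-67\right) 87 \left(- \frac{49}{-18} + \frac{-20 + 5 \cdot 8}{18}\right) = - 5829 \left(\left(-49\right) \left(- \frac{1}{18}\right) + \left(-20 + 40\right) \frac{1}{18}\right) = - 5829 \left(\frac{49}{18} + 20 \cdot \frac{1}{18}\right) = - 5829 \left(\frac{49}{18} + \frac{10}{9}\right) = \left(-5829\right) \frac{23}{6} = - \frac{44689}{2}$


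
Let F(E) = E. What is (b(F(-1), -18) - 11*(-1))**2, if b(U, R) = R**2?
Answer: 112225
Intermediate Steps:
(b(F(-1), -18) - 11*(-1))**2 = ((-18)**2 - 11*(-1))**2 = (324 - 1*(-11))**2 = (324 + 11)**2 = 335**2 = 112225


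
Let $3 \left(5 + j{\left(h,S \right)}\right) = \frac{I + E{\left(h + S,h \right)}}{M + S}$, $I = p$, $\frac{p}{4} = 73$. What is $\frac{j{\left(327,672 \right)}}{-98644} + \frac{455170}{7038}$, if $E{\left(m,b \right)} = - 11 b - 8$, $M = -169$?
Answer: $\frac{245484995449}{3795771798} \approx 64.673$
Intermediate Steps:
$E{\left(m,b \right)} = -8 - 11 b$
$p = 292$ ($p = 4 \cdot 73 = 292$)
$I = 292$
$j{\left(h,S \right)} = -5 + \frac{284 - 11 h}{3 \left(-169 + S\right)}$ ($j{\left(h,S \right)} = -5 + \frac{\left(292 - \left(8 + 11 h\right)\right) \frac{1}{-169 + S}}{3} = -5 + \frac{\left(284 - 11 h\right) \frac{1}{-169 + S}}{3} = -5 + \frac{\frac{1}{-169 + S} \left(284 - 11 h\right)}{3} = -5 + \frac{284 - 11 h}{3 \left(-169 + S\right)}$)
$\frac{j{\left(327,672 \right)}}{-98644} + \frac{455170}{7038} = \frac{\frac{1}{3} \frac{1}{-169 + 672} \left(2819 - 10080 - 3597\right)}{-98644} + \frac{455170}{7038} = \frac{2819 - 10080 - 3597}{3 \cdot 503} \left(- \frac{1}{98644}\right) + 455170 \cdot \frac{1}{7038} = \frac{1}{3} \cdot \frac{1}{503} \left(-10858\right) \left(- \frac{1}{98644}\right) + \frac{9895}{153} = \left(- \frac{10858}{1509}\right) \left(- \frac{1}{98644}\right) + \frac{9895}{153} = \frac{5429}{74426898} + \frac{9895}{153} = \frac{245484995449}{3795771798}$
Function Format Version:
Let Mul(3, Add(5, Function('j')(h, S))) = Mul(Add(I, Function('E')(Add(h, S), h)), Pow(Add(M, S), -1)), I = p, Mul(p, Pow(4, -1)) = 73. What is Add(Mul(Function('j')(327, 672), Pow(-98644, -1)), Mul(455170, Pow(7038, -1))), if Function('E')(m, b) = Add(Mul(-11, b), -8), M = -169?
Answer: Rational(245484995449, 3795771798) ≈ 64.673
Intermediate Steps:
Function('E')(m, b) = Add(-8, Mul(-11, b))
p = 292 (p = Mul(4, 73) = 292)
I = 292
Function('j')(h, S) = Add(-5, Mul(Rational(1, 3), Pow(Add(-169, S), -1), Add(284, Mul(-11, h)))) (Function('j')(h, S) = Add(-5, Mul(Rational(1, 3), Mul(Add(292, Add(-8, Mul(-11, h))), Pow(Add(-169, S), -1)))) = Add(-5, Mul(Rational(1, 3), Mul(Add(284, Mul(-11, h)), Pow(Add(-169, S), -1)))) = Add(-5, Mul(Rational(1, 3), Mul(Pow(Add(-169, S), -1), Add(284, Mul(-11, h))))) = Add(-5, Mul(Rational(1, 3), Pow(Add(-169, S), -1), Add(284, Mul(-11, h)))))
Add(Mul(Function('j')(327, 672), Pow(-98644, -1)), Mul(455170, Pow(7038, -1))) = Add(Mul(Mul(Rational(1, 3), Pow(Add(-169, 672), -1), Add(2819, Mul(-15, 672), Mul(-11, 327))), Pow(-98644, -1)), Mul(455170, Pow(7038, -1))) = Add(Mul(Mul(Rational(1, 3), Pow(503, -1), Add(2819, -10080, -3597)), Rational(-1, 98644)), Mul(455170, Rational(1, 7038))) = Add(Mul(Mul(Rational(1, 3), Rational(1, 503), -10858), Rational(-1, 98644)), Rational(9895, 153)) = Add(Mul(Rational(-10858, 1509), Rational(-1, 98644)), Rational(9895, 153)) = Add(Rational(5429, 74426898), Rational(9895, 153)) = Rational(245484995449, 3795771798)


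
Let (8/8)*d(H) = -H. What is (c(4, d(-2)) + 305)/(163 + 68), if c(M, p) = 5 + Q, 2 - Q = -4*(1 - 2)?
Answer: 4/3 ≈ 1.3333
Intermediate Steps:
Q = -2 (Q = 2 - (-4)*(1 - 2) = 2 - (-4)*(-1) = 2 - 1*4 = 2 - 4 = -2)
d(H) = -H
c(M, p) = 3 (c(M, p) = 5 - 2 = 3)
(c(4, d(-2)) + 305)/(163 + 68) = (3 + 305)/(163 + 68) = 308/231 = 308*(1/231) = 4/3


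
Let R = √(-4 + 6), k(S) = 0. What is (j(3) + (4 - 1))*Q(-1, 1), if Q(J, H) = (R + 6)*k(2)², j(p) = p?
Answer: 0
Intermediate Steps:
R = √2 ≈ 1.4142
Q(J, H) = 0 (Q(J, H) = (√2 + 6)*0² = (6 + √2)*0 = 0)
(j(3) + (4 - 1))*Q(-1, 1) = (3 + (4 - 1))*0 = (3 + 3)*0 = 6*0 = 0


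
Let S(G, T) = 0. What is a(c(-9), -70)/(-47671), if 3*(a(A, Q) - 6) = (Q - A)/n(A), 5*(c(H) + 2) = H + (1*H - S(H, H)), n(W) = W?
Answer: -59/286026 ≈ -0.00020627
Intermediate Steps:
c(H) = -2 + 2*H/5 (c(H) = -2 + (H + (1*H - 1*0))/5 = -2 + (H + (H + 0))/5 = -2 + (H + H)/5 = -2 + (2*H)/5 = -2 + 2*H/5)
a(A, Q) = 6 + (Q - A)/(3*A) (a(A, Q) = 6 + ((Q - A)/A)/3 = 6 + (Q - A)/(3*A))
a(c(-9), -70)/(-47671) = ((-70 + 17*(-2 + (⅖)*(-9)))/(3*(-2 + (⅖)*(-9))))/(-47671) = ((-70 + 17*(-2 - 18/5))/(3*(-2 - 18/5)))*(-1/47671) = ((-70 + 17*(-28/5))/(3*(-28/5)))*(-1/47671) = ((⅓)*(-5/28)*(-70 - 476/5))*(-1/47671) = ((⅓)*(-5/28)*(-826/5))*(-1/47671) = (59/6)*(-1/47671) = -59/286026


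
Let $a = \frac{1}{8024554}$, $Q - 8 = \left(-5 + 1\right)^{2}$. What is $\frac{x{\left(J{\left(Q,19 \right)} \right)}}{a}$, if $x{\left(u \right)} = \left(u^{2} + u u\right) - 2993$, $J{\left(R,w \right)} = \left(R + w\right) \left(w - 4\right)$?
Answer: $6652812665578$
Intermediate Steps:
$Q = 24$ ($Q = 8 + \left(-5 + 1\right)^{2} = 8 + \left(-4\right)^{2} = 8 + 16 = 24$)
$J{\left(R,w \right)} = \left(-4 + w\right) \left(R + w\right)$ ($J{\left(R,w \right)} = \left(R + w\right) \left(-4 + w\right) = \left(-4 + w\right) \left(R + w\right)$)
$a = \frac{1}{8024554} \approx 1.2462 \cdot 10^{-7}$
$x{\left(u \right)} = -2993 + 2 u^{2}$ ($x{\left(u \right)} = \left(u^{2} + u^{2}\right) - 2993 = 2 u^{2} - 2993 = -2993 + 2 u^{2}$)
$\frac{x{\left(J{\left(Q,19 \right)} \right)}}{a} = \left(-2993 + 2 \left(19^{2} - 96 - 76 + 24 \cdot 19\right)^{2}\right) \frac{1}{\frac{1}{8024554}} = \left(-2993 + 2 \left(361 - 96 - 76 + 456\right)^{2}\right) 8024554 = \left(-2993 + 2 \cdot 645^{2}\right) 8024554 = \left(-2993 + 2 \cdot 416025\right) 8024554 = \left(-2993 + 832050\right) 8024554 = 829057 \cdot 8024554 = 6652812665578$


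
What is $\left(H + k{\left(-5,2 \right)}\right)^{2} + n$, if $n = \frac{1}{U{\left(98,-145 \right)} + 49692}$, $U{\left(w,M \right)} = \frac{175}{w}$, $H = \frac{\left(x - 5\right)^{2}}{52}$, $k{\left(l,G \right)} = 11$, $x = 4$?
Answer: $\frac{228422791433}{1881207952} \approx 121.42$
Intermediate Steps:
$H = \frac{1}{52}$ ($H = \frac{\left(4 - 5\right)^{2}}{52} = \left(-1\right)^{2} \cdot \frac{1}{52} = 1 \cdot \frac{1}{52} = \frac{1}{52} \approx 0.019231$)
$n = \frac{14}{695713}$ ($n = \frac{1}{\frac{175}{98} + 49692} = \frac{1}{175 \cdot \frac{1}{98} + 49692} = \frac{1}{\frac{25}{14} + 49692} = \frac{1}{\frac{695713}{14}} = \frac{14}{695713} \approx 2.0123 \cdot 10^{-5}$)
$\left(H + k{\left(-5,2 \right)}\right)^{2} + n = \left(\frac{1}{52} + 11\right)^{2} + \frac{14}{695713} = \left(\frac{573}{52}\right)^{2} + \frac{14}{695713} = \frac{328329}{2704} + \frac{14}{695713} = \frac{228422791433}{1881207952}$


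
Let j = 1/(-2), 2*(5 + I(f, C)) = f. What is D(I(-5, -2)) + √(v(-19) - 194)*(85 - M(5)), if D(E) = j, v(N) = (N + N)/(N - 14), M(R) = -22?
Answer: -½ + 214*I*√52503/33 ≈ -0.5 + 1485.9*I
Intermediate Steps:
I(f, C) = -5 + f/2
v(N) = 2*N/(-14 + N) (v(N) = (2*N)/(-14 + N) = 2*N/(-14 + N))
j = -½ ≈ -0.50000
D(E) = -½
D(I(-5, -2)) + √(v(-19) - 194)*(85 - M(5)) = -½ + √(2*(-19)/(-14 - 19) - 194)*(85 - 1*(-22)) = -½ + √(2*(-19)/(-33) - 194)*(85 + 22) = -½ + √(2*(-19)*(-1/33) - 194)*107 = -½ + √(38/33 - 194)*107 = -½ + √(-6364/33)*107 = -½ + (2*I*√52503/33)*107 = -½ + 214*I*√52503/33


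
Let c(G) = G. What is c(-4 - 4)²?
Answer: 64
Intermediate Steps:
c(-4 - 4)² = (-4 - 4)² = (-8)² = 64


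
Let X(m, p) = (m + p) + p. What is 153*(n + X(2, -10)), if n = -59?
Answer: -11781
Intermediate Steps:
X(m, p) = m + 2*p
153*(n + X(2, -10)) = 153*(-59 + (2 + 2*(-10))) = 153*(-59 + (2 - 20)) = 153*(-59 - 18) = 153*(-77) = -11781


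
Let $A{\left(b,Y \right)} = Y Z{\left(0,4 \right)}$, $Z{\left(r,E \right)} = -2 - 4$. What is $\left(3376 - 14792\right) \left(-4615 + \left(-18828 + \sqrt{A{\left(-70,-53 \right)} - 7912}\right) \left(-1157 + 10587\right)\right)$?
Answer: $2026941109480 - 107652880 i \sqrt{7594} \approx 2.0269 \cdot 10^{12} - 9.3812 \cdot 10^{9} i$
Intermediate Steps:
$Z{\left(r,E \right)} = -6$
$A{\left(b,Y \right)} = - 6 Y$ ($A{\left(b,Y \right)} = Y \left(-6\right) = - 6 Y$)
$\left(3376 - 14792\right) \left(-4615 + \left(-18828 + \sqrt{A{\left(-70,-53 \right)} - 7912}\right) \left(-1157 + 10587\right)\right) = \left(3376 - 14792\right) \left(-4615 + \left(-18828 + \sqrt{\left(-6\right) \left(-53\right) - 7912}\right) \left(-1157 + 10587\right)\right) = - 11416 \left(-4615 + \left(-18828 + \sqrt{318 - 7912}\right) 9430\right) = - 11416 \left(-4615 + \left(-18828 + \sqrt{-7594}\right) 9430\right) = - 11416 \left(-4615 + \left(-18828 + i \sqrt{7594}\right) 9430\right) = - 11416 \left(-4615 - \left(177548040 - 9430 i \sqrt{7594}\right)\right) = - 11416 \left(-177552655 + 9430 i \sqrt{7594}\right) = 2026941109480 - 107652880 i \sqrt{7594}$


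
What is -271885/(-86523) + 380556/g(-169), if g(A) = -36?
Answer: -914362748/86523 ≈ -10568.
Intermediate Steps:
-271885/(-86523) + 380556/g(-169) = -271885/(-86523) + 380556/(-36) = -271885*(-1/86523) + 380556*(-1/36) = 271885/86523 - 10571 = -914362748/86523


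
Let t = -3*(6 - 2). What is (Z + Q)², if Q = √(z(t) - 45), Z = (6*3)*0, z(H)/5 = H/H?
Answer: -40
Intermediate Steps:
t = -12 (t = -3*4 = -12)
z(H) = 5 (z(H) = 5*(H/H) = 5*1 = 5)
Z = 0 (Z = 18*0 = 0)
Q = 2*I*√10 (Q = √(5 - 45) = √(-40) = 2*I*√10 ≈ 6.3246*I)
(Z + Q)² = (0 + 2*I*√10)² = (2*I*√10)² = -40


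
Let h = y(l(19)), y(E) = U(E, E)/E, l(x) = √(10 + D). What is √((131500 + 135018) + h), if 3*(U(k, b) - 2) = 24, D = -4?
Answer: √(2398662 + 15*√6)/3 ≈ 516.26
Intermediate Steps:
l(x) = √6 (l(x) = √(10 - 4) = √6)
U(k, b) = 10 (U(k, b) = 2 + (⅓)*24 = 2 + 8 = 10)
y(E) = 10/E
h = 5*√6/3 (h = 10/(√6) = 10*(√6/6) = 5*√6/3 ≈ 4.0825)
√((131500 + 135018) + h) = √((131500 + 135018) + 5*√6/3) = √(266518 + 5*√6/3)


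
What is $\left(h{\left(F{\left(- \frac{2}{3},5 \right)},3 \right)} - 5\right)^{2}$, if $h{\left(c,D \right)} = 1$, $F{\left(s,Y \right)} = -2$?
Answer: $16$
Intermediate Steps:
$\left(h{\left(F{\left(- \frac{2}{3},5 \right)},3 \right)} - 5\right)^{2} = \left(1 - 5\right)^{2} = \left(-4\right)^{2} = 16$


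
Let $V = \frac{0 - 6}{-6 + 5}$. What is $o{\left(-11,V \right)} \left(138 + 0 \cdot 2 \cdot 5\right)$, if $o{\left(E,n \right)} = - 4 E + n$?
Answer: $6900$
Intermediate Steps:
$V = 6$ ($V = - \frac{6}{-1} = \left(-6\right) \left(-1\right) = 6$)
$o{\left(E,n \right)} = n - 4 E$
$o{\left(-11,V \right)} \left(138 + 0 \cdot 2 \cdot 5\right) = \left(6 - -44\right) \left(138 + 0 \cdot 2 \cdot 5\right) = \left(6 + 44\right) \left(138 + 0 \cdot 5\right) = 50 \left(138 + 0\right) = 50 \cdot 138 = 6900$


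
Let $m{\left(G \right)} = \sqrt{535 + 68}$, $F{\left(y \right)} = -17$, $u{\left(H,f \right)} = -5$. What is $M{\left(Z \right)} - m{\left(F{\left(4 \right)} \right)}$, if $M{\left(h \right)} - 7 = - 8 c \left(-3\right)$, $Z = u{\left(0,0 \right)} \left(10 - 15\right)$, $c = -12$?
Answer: $-281 - 3 \sqrt{67} \approx -305.56$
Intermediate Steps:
$Z = 25$ ($Z = - 5 \left(10 - 15\right) = \left(-5\right) \left(-5\right) = 25$)
$m{\left(G \right)} = 3 \sqrt{67}$ ($m{\left(G \right)} = \sqrt{603} = 3 \sqrt{67}$)
$M{\left(h \right)} = -281$ ($M{\left(h \right)} = 7 + \left(-8\right) \left(-12\right) \left(-3\right) = 7 + 96 \left(-3\right) = 7 - 288 = -281$)
$M{\left(Z \right)} - m{\left(F{\left(4 \right)} \right)} = -281 - 3 \sqrt{67}$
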